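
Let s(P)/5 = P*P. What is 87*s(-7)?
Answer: 21315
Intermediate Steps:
s(P) = 5*P**2 (s(P) = 5*(P*P) = 5*P**2)
87*s(-7) = 87*(5*(-7)**2) = 87*(5*49) = 87*245 = 21315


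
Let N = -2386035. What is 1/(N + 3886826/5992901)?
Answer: -5992901/14299267650709 ≈ -4.1911e-7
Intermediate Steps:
1/(N + 3886826/5992901) = 1/(-2386035 + 3886826/5992901) = 1/(-14299267650709/5992901) = -5992901/14299267650709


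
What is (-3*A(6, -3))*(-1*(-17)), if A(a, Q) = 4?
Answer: -204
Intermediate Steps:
(-3*A(6, -3))*(-1*(-17)) = (-3*4)*(-1*(-17)) = -12*17 = -204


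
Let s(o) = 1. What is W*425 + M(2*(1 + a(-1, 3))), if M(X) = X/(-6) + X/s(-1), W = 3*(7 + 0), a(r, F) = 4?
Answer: 26800/3 ≈ 8933.3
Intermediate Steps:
W = 21 (W = 3*7 = 21)
M(X) = 5*X/6 (M(X) = X/(-6) + X/1 = X*(-1/6) + X*1 = -X/6 + X = 5*X/6)
W*425 + M(2*(1 + a(-1, 3))) = 21*425 + 5*(2*(1 + 4))/6 = 8925 + 5*(2*5)/6 = 8925 + (5/6)*10 = 8925 + 25/3 = 26800/3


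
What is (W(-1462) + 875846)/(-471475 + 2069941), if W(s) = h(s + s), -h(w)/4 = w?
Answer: 443771/799233 ≈ 0.55525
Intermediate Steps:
h(w) = -4*w
W(s) = -8*s (W(s) = -4*(s + s) = -8*s)
(W(-1462) + 875846)/(-471475 + 2069941) = (-8*(-1462) + 875846)/(-471475 + 2069941) = (11696 + 875846)/1598466 = 887542*(1/1598466) = 443771/799233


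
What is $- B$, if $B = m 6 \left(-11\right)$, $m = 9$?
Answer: $594$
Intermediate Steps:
$B = -594$ ($B = 9 \cdot 6 \left(-11\right) = 54 \left(-11\right) = -594$)
$- B = \left(-1\right) \left(-594\right) = 594$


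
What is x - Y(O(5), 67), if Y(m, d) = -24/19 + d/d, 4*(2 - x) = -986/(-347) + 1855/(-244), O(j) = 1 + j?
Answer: 22221815/6434768 ≈ 3.4534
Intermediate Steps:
x = 1080445/338672 (x = 2 - (-986/(-347) + 1855/(-244))/4 = 2 - (-986*(-1/347) + 1855*(-1/244))/4 = 2 - (986/347 - 1855/244)/4 = 2 - ¼*(-403101/84668) = 2 + 403101/338672 = 1080445/338672 ≈ 3.1902)
Y(m, d) = -5/19 (Y(m, d) = -24*1/19 + 1 = -24/19 + 1 = -5/19)
x - Y(O(5), 67) = 1080445/338672 - 1*(-5/19) = 1080445/338672 + 5/19 = 22221815/6434768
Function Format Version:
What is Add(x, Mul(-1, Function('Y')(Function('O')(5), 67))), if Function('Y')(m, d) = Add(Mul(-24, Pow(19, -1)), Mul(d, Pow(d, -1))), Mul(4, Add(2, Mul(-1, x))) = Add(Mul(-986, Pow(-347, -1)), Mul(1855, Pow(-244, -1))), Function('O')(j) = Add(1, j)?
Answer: Rational(22221815, 6434768) ≈ 3.4534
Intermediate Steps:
x = Rational(1080445, 338672) (x = Add(2, Mul(Rational(-1, 4), Add(Mul(-986, Pow(-347, -1)), Mul(1855, Pow(-244, -1))))) = Add(2, Mul(Rational(-1, 4), Add(Mul(-986, Rational(-1, 347)), Mul(1855, Rational(-1, 244))))) = Add(2, Mul(Rational(-1, 4), Add(Rational(986, 347), Rational(-1855, 244)))) = Add(2, Mul(Rational(-1, 4), Rational(-403101, 84668))) = Add(2, Rational(403101, 338672)) = Rational(1080445, 338672) ≈ 3.1902)
Function('Y')(m, d) = Rational(-5, 19) (Function('Y')(m, d) = Add(Mul(-24, Rational(1, 19)), 1) = Add(Rational(-24, 19), 1) = Rational(-5, 19))
Add(x, Mul(-1, Function('Y')(Function('O')(5), 67))) = Add(Rational(1080445, 338672), Mul(-1, Rational(-5, 19))) = Add(Rational(1080445, 338672), Rational(5, 19)) = Rational(22221815, 6434768)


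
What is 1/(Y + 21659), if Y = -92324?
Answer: -1/70665 ≈ -1.4151e-5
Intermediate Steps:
1/(Y + 21659) = 1/(-92324 + 21659) = 1/(-70665) = -1/70665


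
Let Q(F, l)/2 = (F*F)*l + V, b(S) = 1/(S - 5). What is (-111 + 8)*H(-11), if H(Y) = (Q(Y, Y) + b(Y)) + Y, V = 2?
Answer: 4398615/16 ≈ 2.7491e+5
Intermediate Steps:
b(S) = 1/(-5 + S)
Q(F, l) = 4 + 2*l*F² (Q(F, l) = 2*((F*F)*l + 2) = 2*(F²*l + 2) = 2*(l*F² + 2) = 2*(2 + l*F²) = 4 + 2*l*F²)
H(Y) = 4 + Y + 1/(-5 + Y) + 2*Y³ (H(Y) = ((4 + 2*Y*Y²) + 1/(-5 + Y)) + Y = ((4 + 2*Y³) + 1/(-5 + Y)) + Y = (4 + 1/(-5 + Y) + 2*Y³) + Y = 4 + Y + 1/(-5 + Y) + 2*Y³)
(-111 + 8)*H(-11) = (-111 + 8)*((1 + (-5 - 11)*(4 - 11 + 2*(-11)³))/(-5 - 11)) = -103*(1 - 16*(4 - 11 + 2*(-1331)))/(-16) = -(-103)*(1 - 16*(4 - 11 - 2662))/16 = -(-103)*(1 - 16*(-2669))/16 = -(-103)*(1 + 42704)/16 = -(-103)*42705/16 = -103*(-42705/16) = 4398615/16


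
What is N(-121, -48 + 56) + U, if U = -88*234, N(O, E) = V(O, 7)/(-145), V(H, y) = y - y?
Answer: -20592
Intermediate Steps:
V(H, y) = 0
N(O, E) = 0 (N(O, E) = 0/(-145) = 0*(-1/145) = 0)
U = -20592
N(-121, -48 + 56) + U = 0 - 20592 = -20592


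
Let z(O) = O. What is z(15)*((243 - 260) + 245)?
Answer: 3420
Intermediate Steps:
z(15)*((243 - 260) + 245) = 15*((243 - 260) + 245) = 15*(-17 + 245) = 15*228 = 3420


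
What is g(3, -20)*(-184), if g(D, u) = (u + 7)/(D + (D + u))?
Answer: -1196/7 ≈ -170.86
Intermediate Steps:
g(D, u) = (7 + u)/(u + 2*D)
g(3, -20)*(-184) = ((7 - 20)/(-20 + 2*3))*(-184) = (-13/(-20 + 6))*(-184) = (-13/(-14))*(-184) = -1/14*(-13)*(-184) = (13/14)*(-184) = -1196/7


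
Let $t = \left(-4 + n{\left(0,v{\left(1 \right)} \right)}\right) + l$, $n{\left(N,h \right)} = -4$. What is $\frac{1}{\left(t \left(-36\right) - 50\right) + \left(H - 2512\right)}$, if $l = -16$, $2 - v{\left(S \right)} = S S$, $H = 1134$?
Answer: $- \frac{1}{564} \approx -0.0017731$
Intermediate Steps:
$v{\left(S \right)} = 2 - S^{2}$ ($v{\left(S \right)} = 2 - S S = 2 - S^{2}$)
$t = -24$ ($t = \left(-4 - 4\right) - 16 = -8 - 16 = -24$)
$\frac{1}{\left(t \left(-36\right) - 50\right) + \left(H - 2512\right)} = \frac{1}{\left(\left(-24\right) \left(-36\right) - 50\right) + \left(1134 - 2512\right)} = \frac{1}{\left(864 - 50\right) + \left(1134 - 2512\right)} = \frac{1}{814 - 1378} = \frac{1}{-564} = - \frac{1}{564}$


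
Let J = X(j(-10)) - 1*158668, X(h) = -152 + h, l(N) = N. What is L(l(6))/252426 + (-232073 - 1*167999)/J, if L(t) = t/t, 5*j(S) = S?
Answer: 50494366747/20045401086 ≈ 2.5190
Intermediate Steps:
j(S) = S/5
L(t) = 1
J = -158822 (J = (-152 + (⅕)*(-10)) - 1*158668 = (-152 - 2) - 158668 = -154 - 158668 = -158822)
L(l(6))/252426 + (-232073 - 1*167999)/J = 1/252426 + (-232073 - 1*167999)/(-158822) = 1*(1/252426) + (-232073 - 167999)*(-1/158822) = 1/252426 - 400072*(-1/158822) = 1/252426 + 200036/79411 = 50494366747/20045401086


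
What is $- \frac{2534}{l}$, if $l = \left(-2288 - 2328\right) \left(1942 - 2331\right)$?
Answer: $- \frac{1267}{897812} \approx -0.0014112$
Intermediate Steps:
$l = 1795624$ ($l = \left(-4616\right) \left(-389\right) = 1795624$)
$- \frac{2534}{l} = - \frac{2534}{1795624} = \left(-2534\right) \frac{1}{1795624} = - \frac{1267}{897812}$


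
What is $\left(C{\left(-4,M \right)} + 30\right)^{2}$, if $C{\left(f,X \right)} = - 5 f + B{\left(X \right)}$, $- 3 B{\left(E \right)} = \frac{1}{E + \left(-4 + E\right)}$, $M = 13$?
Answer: $\frac{10883401}{4356} \approx 2498.5$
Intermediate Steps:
$B{\left(E \right)} = - \frac{1}{3 \left(-4 + 2 E\right)}$ ($B{\left(E \right)} = - \frac{1}{3 \left(E + \left(-4 + E\right)\right)} = - \frac{1}{3 \left(-4 + 2 E\right)}$)
$C{\left(f,X \right)} = - \frac{1}{-12 + 6 X} - 5 f$ ($C{\left(f,X \right)} = - 5 f - \frac{1}{-12 + 6 X} = - \frac{1}{-12 + 6 X} - 5 f$)
$\left(C{\left(-4,M \right)} + 30\right)^{2} = \left(\frac{-1 - - 120 \left(-2 + 13\right)}{6 \left(-2 + 13\right)} + 30\right)^{2} = \left(\frac{-1 - \left(-120\right) 11}{6 \cdot 11} + 30\right)^{2} = \left(\frac{1}{6} \cdot \frac{1}{11} \left(-1 + 1320\right) + 30\right)^{2} = \left(\frac{1}{6} \cdot \frac{1}{11} \cdot 1319 + 30\right)^{2} = \left(\frac{1319}{66} + 30\right)^{2} = \left(\frac{3299}{66}\right)^{2} = \frac{10883401}{4356}$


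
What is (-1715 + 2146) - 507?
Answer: -76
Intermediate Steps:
(-1715 + 2146) - 507 = 431 - 507 = -76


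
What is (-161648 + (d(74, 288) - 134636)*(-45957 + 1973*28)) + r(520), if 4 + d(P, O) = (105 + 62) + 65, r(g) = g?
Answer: -1248408224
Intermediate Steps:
d(P, O) = 228 (d(P, O) = -4 + ((105 + 62) + 65) = -4 + (167 + 65) = -4 + 232 = 228)
(-161648 + (d(74, 288) - 134636)*(-45957 + 1973*28)) + r(520) = (-161648 + (228 - 134636)*(-45957 + 1973*28)) + 520 = (-161648 - 134408*(-45957 + 55244)) + 520 = (-161648 - 134408*9287) + 520 = (-161648 - 1248247096) + 520 = -1248408744 + 520 = -1248408224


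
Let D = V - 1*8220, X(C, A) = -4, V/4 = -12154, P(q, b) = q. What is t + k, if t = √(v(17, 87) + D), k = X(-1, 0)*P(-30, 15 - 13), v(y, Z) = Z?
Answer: 120 + 11*I*√469 ≈ 120.0 + 238.22*I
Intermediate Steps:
V = -48616 (V = 4*(-12154) = -48616)
D = -56836 (D = -48616 - 1*8220 = -48616 - 8220 = -56836)
k = 120 (k = -4*(-30) = 120)
t = 11*I*√469 (t = √(87 - 56836) = √(-56749) = 11*I*√469 ≈ 238.22*I)
t + k = 11*I*√469 + 120 = 120 + 11*I*√469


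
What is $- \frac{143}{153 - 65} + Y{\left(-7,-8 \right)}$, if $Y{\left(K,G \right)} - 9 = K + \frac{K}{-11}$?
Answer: $\frac{89}{88} \approx 1.0114$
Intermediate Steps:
$Y{\left(K,G \right)} = 9 + \frac{10 K}{11}$ ($Y{\left(K,G \right)} = 9 + \left(K + \frac{K}{-11}\right) = 9 + \left(K + K \left(- \frac{1}{11}\right)\right) = 9 + \left(K - \frac{K}{11}\right) = 9 + \frac{10 K}{11}$)
$- \frac{143}{153 - 65} + Y{\left(-7,-8 \right)} = - \frac{143}{153 - 65} + \left(9 + \frac{10}{11} \left(-7\right)\right) = - \frac{143}{88} + \left(9 - \frac{70}{11}\right) = \left(-143\right) \frac{1}{88} + \frac{29}{11} = - \frac{13}{8} + \frac{29}{11} = \frac{89}{88}$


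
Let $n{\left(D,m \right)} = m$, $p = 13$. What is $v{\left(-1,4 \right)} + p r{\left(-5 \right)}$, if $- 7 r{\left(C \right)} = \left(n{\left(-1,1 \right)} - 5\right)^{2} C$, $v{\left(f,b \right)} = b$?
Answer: $\frac{1068}{7} \approx 152.57$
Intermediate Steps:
$r{\left(C \right)} = - \frac{16 C}{7}$ ($r{\left(C \right)} = - \frac{\left(1 - 5\right)^{2} C}{7} = - \frac{\left(-4\right)^{2} C}{7} = - \frac{16 C}{7}$)
$v{\left(-1,4 \right)} + p r{\left(-5 \right)} = 4 + 13 \left(\left(- \frac{16}{7}\right) \left(-5\right)\right) = 4 + 13 \cdot \frac{80}{7} = 4 + \frac{1040}{7} = \frac{1068}{7}$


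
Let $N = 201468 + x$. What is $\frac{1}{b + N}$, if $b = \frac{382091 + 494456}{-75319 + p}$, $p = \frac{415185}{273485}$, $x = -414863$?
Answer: $- \frac{4119640306}{879158587590129} \approx -4.6859 \cdot 10^{-6}$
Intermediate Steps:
$p = \frac{83037}{54697}$ ($p = 415185 \cdot \frac{1}{273485} = \frac{83037}{54697} \approx 1.5181$)
$b = - \frac{47944491259}{4119640306}$ ($b = \frac{382091 + 494456}{-75319 + \frac{83037}{54697}} = \frac{876547}{- \frac{4119640306}{54697}} = 876547 \left(- \frac{54697}{4119640306}\right) = - \frac{47944491259}{4119640306} \approx -11.638$)
$N = -213395$ ($N = 201468 - 414863 = -213395$)
$\frac{1}{b + N} = \frac{1}{- \frac{47944491259}{4119640306} - 213395} = \frac{1}{- \frac{879158587590129}{4119640306}} = - \frac{4119640306}{879158587590129}$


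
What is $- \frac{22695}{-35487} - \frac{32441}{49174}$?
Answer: $- \frac{11743279}{581679246} \approx -0.020189$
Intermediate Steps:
$- \frac{22695}{-35487} - \frac{32441}{49174} = \left(-22695\right) \left(- \frac{1}{35487}\right) - \frac{32441}{49174} = \frac{7565}{11829} - \frac{32441}{49174} = - \frac{11743279}{581679246}$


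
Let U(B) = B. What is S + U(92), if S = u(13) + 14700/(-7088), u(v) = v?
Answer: 182385/1772 ≈ 102.93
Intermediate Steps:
S = 19361/1772 (S = 13 + 14700/(-7088) = 13 + 14700*(-1/7088) = 13 - 3675/1772 = 19361/1772 ≈ 10.926)
S + U(92) = 19361/1772 + 92 = 182385/1772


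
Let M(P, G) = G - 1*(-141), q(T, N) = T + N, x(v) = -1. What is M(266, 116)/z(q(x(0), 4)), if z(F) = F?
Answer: 257/3 ≈ 85.667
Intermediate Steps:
q(T, N) = N + T
M(P, G) = 141 + G (M(P, G) = G + 141 = 141 + G)
M(266, 116)/z(q(x(0), 4)) = (141 + 116)/(4 - 1) = 257/3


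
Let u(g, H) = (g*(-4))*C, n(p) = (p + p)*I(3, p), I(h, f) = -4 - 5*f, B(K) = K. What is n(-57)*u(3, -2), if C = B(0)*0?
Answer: 0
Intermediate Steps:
C = 0 (C = 0*0 = 0)
n(p) = 2*p*(-4 - 5*p) (n(p) = (p + p)*(-4 - 5*p) = (2*p)*(-4 - 5*p) = 2*p*(-4 - 5*p))
u(g, H) = 0 (u(g, H) = (g*(-4))*0 = -4*g*0 = 0)
n(-57)*u(3, -2) = -2*(-57)*(4 + 5*(-57))*0 = -2*(-57)*(4 - 285)*0 = -2*(-57)*(-281)*0 = -32034*0 = 0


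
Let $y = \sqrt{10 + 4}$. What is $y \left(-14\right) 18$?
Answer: $- 252 \sqrt{14} \approx -942.9$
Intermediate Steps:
$y = \sqrt{14} \approx 3.7417$
$y \left(-14\right) 18 = \sqrt{14} \left(-14\right) 18 = - 14 \sqrt{14} \cdot 18 = - 252 \sqrt{14}$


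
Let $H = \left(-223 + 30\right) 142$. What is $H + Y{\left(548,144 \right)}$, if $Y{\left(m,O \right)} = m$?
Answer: $-26858$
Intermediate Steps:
$H = -27406$ ($H = \left(-193\right) 142 = -27406$)
$H + Y{\left(548,144 \right)} = -27406 + 548 = -26858$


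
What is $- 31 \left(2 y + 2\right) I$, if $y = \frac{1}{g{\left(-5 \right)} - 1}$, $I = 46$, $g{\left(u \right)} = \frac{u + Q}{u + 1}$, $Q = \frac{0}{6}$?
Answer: $-14260$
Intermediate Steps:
$Q = 0$ ($Q = 0 \cdot \frac{1}{6} = 0$)
$g{\left(u \right)} = \frac{u}{1 + u}$ ($g{\left(u \right)} = \frac{u + 0}{u + 1} = \frac{u}{1 + u}$)
$y = 4$ ($y = \frac{1}{- \frac{5}{1 - 5} - 1} = \frac{1}{- \frac{5}{-4} - 1} = \frac{1}{\left(-5\right) \left(- \frac{1}{4}\right) - 1} = \frac{1}{\frac{5}{4} - 1} = \frac{1}{\frac{1}{4}} = 4$)
$- 31 \left(2 y + 2\right) I = - 31 \left(2 \cdot 4 + 2\right) 46 = - 31 \left(8 + 2\right) 46 = \left(-31\right) 10 \cdot 46 = \left(-310\right) 46 = -14260$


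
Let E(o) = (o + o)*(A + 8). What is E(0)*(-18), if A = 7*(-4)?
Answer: 0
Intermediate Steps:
A = -28
E(o) = -40*o (E(o) = (o + o)*(-28 + 8) = (2*o)*(-20) = -40*o)
E(0)*(-18) = -40*0*(-18) = 0*(-18) = 0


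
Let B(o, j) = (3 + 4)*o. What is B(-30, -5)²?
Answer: 44100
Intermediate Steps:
B(o, j) = 7*o
B(-30, -5)² = (7*(-30))² = (-210)² = 44100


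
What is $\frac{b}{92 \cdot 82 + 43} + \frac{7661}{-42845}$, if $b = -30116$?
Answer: $- \frac{1348444027}{325065015} \approx -4.1482$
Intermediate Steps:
$\frac{b}{92 \cdot 82 + 43} + \frac{7661}{-42845} = - \frac{30116}{92 \cdot 82 + 43} + \frac{7661}{-42845} = - \frac{30116}{7544 + 43} + 7661 \left(- \frac{1}{42845}\right) = - \frac{30116}{7587} - \frac{7661}{42845} = - \frac{1348444027}{325065015}$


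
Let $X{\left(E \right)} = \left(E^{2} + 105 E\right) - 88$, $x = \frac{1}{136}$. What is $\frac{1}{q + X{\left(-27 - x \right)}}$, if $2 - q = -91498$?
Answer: $\frac{18496}{1651796841} \approx 1.1197 \cdot 10^{-5}$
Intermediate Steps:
$q = 91500$ ($q = 2 - -91498 = 2 + 91498 = 91500$)
$x = \frac{1}{136} \approx 0.0073529$
$X{\left(E \right)} = -88 + E^{2} + 105 E$
$\frac{1}{q + X{\left(-27 - x \right)}} = \frac{1}{91500 + \left(-88 + \left(-27 - \frac{1}{136}\right)^{2} + 105 \left(-27 - \frac{1}{136}\right)\right)} = \frac{1}{91500 + \left(-88 + \left(- \frac{3673}{136}\right)^{2} + 105 \left(- \frac{3673}{136}\right)\right)} = \frac{1}{91500 - \frac{40587159}{18496}} = \frac{1}{\frac{1651796841}{18496}} = \frac{18496}{1651796841}$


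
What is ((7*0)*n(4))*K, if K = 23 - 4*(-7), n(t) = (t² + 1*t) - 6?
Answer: 0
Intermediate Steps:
n(t) = -6 + t + t² (n(t) = (t² + t) - 6 = (t + t²) - 6 = -6 + t + t²)
K = 51 (K = 23 + 28 = 51)
((7*0)*n(4))*K = ((7*0)*(-6 + 4 + 4²))*51 = (0*(-6 + 4 + 16))*51 = (0*14)*51 = 0*51 = 0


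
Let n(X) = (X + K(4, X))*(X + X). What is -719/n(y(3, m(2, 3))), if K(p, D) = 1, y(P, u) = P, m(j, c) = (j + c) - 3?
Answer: -719/24 ≈ -29.958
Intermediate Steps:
m(j, c) = -3 + c + j (m(j, c) = (c + j) - 3 = -3 + c + j)
n(X) = 2*X*(1 + X) (n(X) = (X + 1)*(X + X) = (1 + X)*(2*X) = 2*X*(1 + X))
-719/n(y(3, m(2, 3))) = -719*1/(6*(1 + 3)) = -719/(2*3*4) = -719/24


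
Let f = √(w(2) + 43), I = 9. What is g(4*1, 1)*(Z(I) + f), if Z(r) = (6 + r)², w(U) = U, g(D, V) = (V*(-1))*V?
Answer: -225 - 3*√5 ≈ -231.71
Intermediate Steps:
g(D, V) = -V² (g(D, V) = (-V)*V = -V²)
f = 3*√5 (f = √(2 + 43) = √45 = 3*√5 ≈ 6.7082)
g(4*1, 1)*(Z(I) + f) = (-1*1²)*((6 + 9)² + 3*√5) = (-1*1)*(15² + 3*√5) = -(225 + 3*√5) = -225 - 3*√5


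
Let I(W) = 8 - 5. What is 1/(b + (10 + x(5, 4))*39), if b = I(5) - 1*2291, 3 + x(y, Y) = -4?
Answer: -1/2171 ≈ -0.00046062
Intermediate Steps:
x(y, Y) = -7 (x(y, Y) = -3 - 4 = -7)
I(W) = 3
b = -2288 (b = 3 - 1*2291 = 3 - 2291 = -2288)
1/(b + (10 + x(5, 4))*39) = 1/(-2288 + (10 - 7)*39) = 1/(-2288 + 3*39) = 1/(-2288 + 117) = 1/(-2171) = -1/2171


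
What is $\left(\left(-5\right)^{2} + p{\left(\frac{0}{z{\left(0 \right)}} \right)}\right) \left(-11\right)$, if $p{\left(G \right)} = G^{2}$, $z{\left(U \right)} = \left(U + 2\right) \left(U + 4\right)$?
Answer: $-275$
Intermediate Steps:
$z{\left(U \right)} = \left(2 + U\right) \left(4 + U\right)$
$\left(\left(-5\right)^{2} + p{\left(\frac{0}{z{\left(0 \right)}} \right)}\right) \left(-11\right) = \left(\left(-5\right)^{2} + \left(\frac{0}{8 + 0^{2} + 6 \cdot 0}\right)^{2}\right) \left(-11\right) = \left(25 + \left(\frac{0}{8 + 0 + 0}\right)^{2}\right) \left(-11\right) = \left(25 + \left(\frac{0}{8}\right)^{2}\right) \left(-11\right) = \left(25 + \left(0 \cdot \frac{1}{8}\right)^{2}\right) \left(-11\right) = \left(25 + 0^{2}\right) \left(-11\right) = \left(25 + 0\right) \left(-11\right) = 25 \left(-11\right) = -275$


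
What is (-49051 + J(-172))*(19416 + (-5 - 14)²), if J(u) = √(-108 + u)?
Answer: -970081627 + 39554*I*√70 ≈ -9.7008e+8 + 3.3093e+5*I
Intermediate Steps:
(-49051 + J(-172))*(19416 + (-5 - 14)²) = (-49051 + √(-108 - 172))*(19416 + (-5 - 14)²) = (-49051 + √(-280))*(19416 + (-19)²) = (-49051 + 2*I*√70)*(19416 + 361) = (-49051 + 2*I*√70)*19777 = -970081627 + 39554*I*√70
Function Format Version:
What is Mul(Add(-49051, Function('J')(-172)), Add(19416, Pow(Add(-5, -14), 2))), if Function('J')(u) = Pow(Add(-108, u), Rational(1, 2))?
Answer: Add(-970081627, Mul(39554, I, Pow(70, Rational(1, 2)))) ≈ Add(-9.7008e+8, Mul(3.3093e+5, I))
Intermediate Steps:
Mul(Add(-49051, Function('J')(-172)), Add(19416, Pow(Add(-5, -14), 2))) = Mul(Add(-49051, Pow(Add(-108, -172), Rational(1, 2))), Add(19416, Pow(Add(-5, -14), 2))) = Mul(Add(-49051, Pow(-280, Rational(1, 2))), Add(19416, Pow(-19, 2))) = Mul(Add(-49051, Mul(2, I, Pow(70, Rational(1, 2)))), Add(19416, 361)) = Mul(Add(-49051, Mul(2, I, Pow(70, Rational(1, 2)))), 19777) = Add(-970081627, Mul(39554, I, Pow(70, Rational(1, 2))))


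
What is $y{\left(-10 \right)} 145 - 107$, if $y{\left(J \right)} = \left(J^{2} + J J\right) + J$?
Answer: $27443$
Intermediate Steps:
$y{\left(J \right)} = J + 2 J^{2}$ ($y{\left(J \right)} = \left(J^{2} + J^{2}\right) + J = 2 J^{2} + J = J + 2 J^{2}$)
$y{\left(-10 \right)} 145 - 107 = - 10 \left(1 + 2 \left(-10\right)\right) 145 - 107 = - 10 \left(1 - 20\right) 145 - 107 = \left(-10\right) \left(-19\right) 145 - 107 = 190 \cdot 145 - 107 = 27550 - 107 = 27443$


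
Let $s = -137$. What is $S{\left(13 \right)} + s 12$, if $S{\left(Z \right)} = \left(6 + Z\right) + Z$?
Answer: $-1612$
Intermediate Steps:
$S{\left(Z \right)} = 6 + 2 Z$
$S{\left(13 \right)} + s 12 = \left(6 + 2 \cdot 13\right) - 1644 = \left(6 + 26\right) - 1644 = 32 - 1644 = -1612$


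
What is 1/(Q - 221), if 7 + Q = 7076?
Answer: 1/6848 ≈ 0.00014603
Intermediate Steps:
Q = 7069 (Q = -7 + 7076 = 7069)
1/(Q - 221) = 1/(7069 - 221) = 1/6848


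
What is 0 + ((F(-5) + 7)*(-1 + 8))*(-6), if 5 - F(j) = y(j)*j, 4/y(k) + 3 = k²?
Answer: -5964/11 ≈ -542.18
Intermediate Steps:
y(k) = 4/(-3 + k²)
F(j) = 5 - 4*j/(-3 + j²) (F(j) = 5 - 4/(-3 + j²)*j = 5 - 4*j/(-3 + j²))
0 + ((F(-5) + 7)*(-1 + 8))*(-6) = 0 + (((-15 - 4*(-5) + 5*(-5)²)/(-3 + (-5)²) + 7)*(-1 + 8))*(-6) = 0 + (((-15 + 20 + 5*25)/(-3 + 25) + 7)*7)*(-6) = 0 + (((-15 + 20 + 125)/22 + 7)*7)*(-6) = 0 + (((1/22)*130 + 7)*7)*(-6) = 0 + ((65/11 + 7)*7)*(-6) = 0 + ((142/11)*7)*(-6) = 0 + (994/11)*(-6) = 0 - 5964/11 = -5964/11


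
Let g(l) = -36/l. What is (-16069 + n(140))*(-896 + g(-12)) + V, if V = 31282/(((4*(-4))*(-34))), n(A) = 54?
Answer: 3889995081/272 ≈ 1.4301e+7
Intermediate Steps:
V = 15641/272 (V = 31282/((-16*(-34))) = 31282/544 = 31282*(1/544) = 15641/272 ≈ 57.504)
(-16069 + n(140))*(-896 + g(-12)) + V = (-16069 + 54)*(-896 - 36/(-12)) + 15641/272 = -16015*(-896 - 36*(-1/12)) + 15641/272 = -16015*(-896 + 3) + 15641/272 = -16015*(-893) + 15641/272 = 14301395 + 15641/272 = 3889995081/272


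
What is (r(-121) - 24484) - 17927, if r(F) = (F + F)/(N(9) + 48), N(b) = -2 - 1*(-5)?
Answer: -2163203/51 ≈ -42416.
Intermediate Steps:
N(b) = 3 (N(b) = -2 + 5 = 3)
r(F) = 2*F/51 (r(F) = (F + F)/(3 + 48) = (2*F)/51 = (2*F)*(1/51) = 2*F/51)
(r(-121) - 24484) - 17927 = ((2/51)*(-121) - 24484) - 17927 = (-242/51 - 24484) - 17927 = -1248926/51 - 17927 = -2163203/51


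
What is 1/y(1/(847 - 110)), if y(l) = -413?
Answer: -1/413 ≈ -0.0024213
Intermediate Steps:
1/y(1/(847 - 110)) = 1/(-413) = -1/413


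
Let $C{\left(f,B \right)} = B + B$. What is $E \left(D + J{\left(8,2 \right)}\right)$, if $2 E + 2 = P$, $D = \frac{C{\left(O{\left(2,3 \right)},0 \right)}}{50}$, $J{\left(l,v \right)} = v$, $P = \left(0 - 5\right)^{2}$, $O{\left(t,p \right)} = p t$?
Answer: $23$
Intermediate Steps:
$P = 25$ ($P = \left(-5\right)^{2} = 25$)
$C{\left(f,B \right)} = 2 B$
$D = 0$ ($D = \frac{2 \cdot 0}{50} = 0 \cdot \frac{1}{50} = 0$)
$E = \frac{23}{2}$ ($E = -1 + \frac{1}{2} \cdot 25 = -1 + \frac{25}{2} = \frac{23}{2} \approx 11.5$)
$E \left(D + J{\left(8,2 \right)}\right) = \frac{23 \left(0 + 2\right)}{2} = \frac{23}{2} \cdot 2 = 23$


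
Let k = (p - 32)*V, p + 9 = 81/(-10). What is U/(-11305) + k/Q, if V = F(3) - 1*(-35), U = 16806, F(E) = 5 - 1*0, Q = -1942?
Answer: -5217116/10977155 ≈ -0.47527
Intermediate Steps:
p = -171/10 (p = -9 + 81/(-10) = -9 + 81*(-⅒) = -9 - 81/10 = -171/10 ≈ -17.100)
F(E) = 5 (F(E) = 5 + 0 = 5)
V = 40 (V = 5 - 1*(-35) = 5 + 35 = 40)
k = -1964 (k = (-171/10 - 32)*40 = -491/10*40 = -1964)
U/(-11305) + k/Q = 16806/(-11305) - 1964/(-1942) = 16806*(-1/11305) - 1964*(-1/1942) = -16806/11305 + 982/971 = -5217116/10977155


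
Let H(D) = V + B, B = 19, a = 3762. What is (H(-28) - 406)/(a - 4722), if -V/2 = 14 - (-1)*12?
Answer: 439/960 ≈ 0.45729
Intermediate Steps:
V = -52 (V = -2*(14 - (-1)*12) = -2*(14 - 1*(-12)) = -2*(14 + 12) = -2*26 = -52)
H(D) = -33 (H(D) = -52 + 19 = -33)
(H(-28) - 406)/(a - 4722) = (-33 - 406)/(3762 - 4722) = -439/(-960) = -439*(-1/960) = 439/960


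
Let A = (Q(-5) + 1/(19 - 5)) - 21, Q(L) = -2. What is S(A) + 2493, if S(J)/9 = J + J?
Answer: 14562/7 ≈ 2080.3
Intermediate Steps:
A = -321/14 (A = (-2 + 1/(19 - 5)) - 21 = (-2 + 1/14) - 21 = -27/14 - 21 = -321/14 ≈ -22.929)
S(J) = 18*J (S(J) = 9*(J + J) = 9*(2*J) = 18*J)
S(A) + 2493 = 18*(-321/14) + 2493 = -2889/7 + 2493 = 14562/7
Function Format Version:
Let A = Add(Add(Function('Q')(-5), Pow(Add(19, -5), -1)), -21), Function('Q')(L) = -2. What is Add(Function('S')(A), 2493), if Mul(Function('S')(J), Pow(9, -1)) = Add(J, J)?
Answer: Rational(14562, 7) ≈ 2080.3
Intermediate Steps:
A = Rational(-321, 14) (A = Add(Add(-2, Pow(Add(19, -5), -1)), -21) = Add(Add(-2, Pow(14, -1)), -21) = Add(Add(-2, Rational(1, 14)), -21) = Add(Rational(-27, 14), -21) = Rational(-321, 14) ≈ -22.929)
Function('S')(J) = Mul(18, J) (Function('S')(J) = Mul(9, Add(J, J)) = Mul(9, Mul(2, J)) = Mul(18, J))
Add(Function('S')(A), 2493) = Add(Mul(18, Rational(-321, 14)), 2493) = Add(Rational(-2889, 7), 2493) = Rational(14562, 7)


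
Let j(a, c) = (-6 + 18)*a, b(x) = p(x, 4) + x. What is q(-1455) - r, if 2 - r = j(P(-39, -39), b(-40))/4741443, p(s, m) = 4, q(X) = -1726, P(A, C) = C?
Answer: -910357108/526827 ≈ -1728.0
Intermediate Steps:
b(x) = 4 + x
j(a, c) = 12*a
r = 1053706/526827 (r = 2 - 12*(-39)/4741443 = 2 - (-468)/4741443 = 2 - 1*(-52/526827) = 2 + 52/526827 = 1053706/526827 ≈ 2.0001)
q(-1455) - r = -1726 - 1*1053706/526827 = -1726 - 1053706/526827 = -910357108/526827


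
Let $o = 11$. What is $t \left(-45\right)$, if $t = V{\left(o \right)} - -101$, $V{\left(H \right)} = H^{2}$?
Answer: $-9990$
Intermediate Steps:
$t = 222$ ($t = 11^{2} - -101 = 121 + 101 = 222$)
$t \left(-45\right) = 222 \left(-45\right) = -9990$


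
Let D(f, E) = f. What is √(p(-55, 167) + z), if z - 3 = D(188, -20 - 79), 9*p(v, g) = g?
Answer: √1886/3 ≈ 14.476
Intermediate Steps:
p(v, g) = g/9
z = 191 (z = 3 + 188 = 191)
√(p(-55, 167) + z) = √((⅑)*167 + 191) = √(167/9 + 191) = √(1886/9) = √1886/3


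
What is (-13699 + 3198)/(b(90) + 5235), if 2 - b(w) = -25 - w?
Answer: -10501/5352 ≈ -1.9621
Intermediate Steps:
b(w) = 27 + w (b(w) = 2 - (-25 - w) = 2 + (25 + w) = 27 + w)
(-13699 + 3198)/(b(90) + 5235) = (-13699 + 3198)/((27 + 90) + 5235) = -10501/(117 + 5235) = -10501/5352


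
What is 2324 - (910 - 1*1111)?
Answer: 2525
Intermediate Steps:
2324 - (910 - 1*1111) = 2324 - (910 - 1111) = 2324 - 1*(-201) = 2324 + 201 = 2525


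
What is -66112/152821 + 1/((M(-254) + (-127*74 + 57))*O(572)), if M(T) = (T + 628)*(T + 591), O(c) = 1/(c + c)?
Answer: -7540244840/17833752237 ≈ -0.42281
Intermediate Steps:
O(c) = 1/(2*c)
M(T) = (591 + T)*(628 + T) (M(T) = (628 + T)*(591 + T) = (591 + T)*(628 + T))
-66112/152821 + 1/((M(-254) + (-127*74 + 57))*O(572)) = -66112/152821 + 1/(((371148 + (-254)² + 1219*(-254)) + (-127*74 + 57))*(((½)/572))) = -66112*1/152821 + 1/(((371148 + 64516 - 309626) + (-9398 + 57))*(((½)*(1/572)))) = -66112/152821 + 1/((126038 - 9341)*(1/1144)) = -66112/152821 + 1144/116697 = -7540244840/17833752237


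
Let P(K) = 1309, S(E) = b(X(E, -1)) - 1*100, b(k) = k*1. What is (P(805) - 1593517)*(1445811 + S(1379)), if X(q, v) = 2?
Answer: -2301875804304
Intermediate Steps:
b(k) = k
S(E) = -98 (S(E) = 2 - 1*100 = 2 - 100 = -98)
(P(805) - 1593517)*(1445811 + S(1379)) = (1309 - 1593517)*(1445811 - 98) = -1592208*1445713 = -2301875804304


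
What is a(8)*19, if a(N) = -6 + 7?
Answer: 19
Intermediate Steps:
a(N) = 1
a(8)*19 = 1*19 = 19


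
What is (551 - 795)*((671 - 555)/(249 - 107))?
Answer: -14152/71 ≈ -199.32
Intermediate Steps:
(551 - 795)*((671 - 555)/(249 - 107)) = -28304/142 = -244*58/71 = -14152/71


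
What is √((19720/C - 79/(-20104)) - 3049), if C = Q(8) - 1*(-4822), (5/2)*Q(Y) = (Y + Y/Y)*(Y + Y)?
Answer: I*√45786164721501969842/122624348 ≈ 55.181*I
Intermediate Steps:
Q(Y) = 4*Y*(1 + Y)/5 (Q(Y) = 2*((Y + Y/Y)*(Y + Y))/5 = 2*((Y + 1)*(2*Y))/5 = 2*((1 + Y)*(2*Y))/5 = 2*(2*Y*(1 + Y))/5 = 4*Y*(1 + Y)/5)
C = 24398/5 (C = (⅘)*8*(1 + 8) - 1*(-4822) = (⅘)*8*9 + 4822 = 288/5 + 4822 = 24398/5 ≈ 4879.6)
√((19720/C - 79/(-20104)) - 3049) = √((19720/(24398/5) - 79/(-20104)) - 3049) = √((19720*(5/24398) - 79*(-1/20104)) - 3049) = √((49300/12199 + 79/20104) - 3049) = √(992090921/245248696 - 3049) = √(-746771183183/245248696) = I*√45786164721501969842/122624348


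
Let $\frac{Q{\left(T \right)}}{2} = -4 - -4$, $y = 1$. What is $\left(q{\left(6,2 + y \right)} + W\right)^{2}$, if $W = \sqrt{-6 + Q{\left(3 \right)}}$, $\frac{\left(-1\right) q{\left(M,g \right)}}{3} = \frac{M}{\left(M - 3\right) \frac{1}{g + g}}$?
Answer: $\left(36 - i \sqrt{6}\right)^{2} \approx 1290.0 - 176.36 i$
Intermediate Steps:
$Q{\left(T \right)} = 0$ ($Q{\left(T \right)} = 2 \left(-4 - -4\right) = 2 \left(-4 + 4\right) = 2 \cdot 0 = 0$)
$q{\left(M,g \right)} = - \frac{6 M g}{-3 + M}$ ($q{\left(M,g \right)} = - 3 \frac{M}{\left(M - 3\right) \frac{1}{g + g}} = - 3 \frac{M}{\left(-3 + M\right) \frac{1}{2 g}} = - 3 \frac{M}{\frac{1}{2} \frac{1}{g} \left(-3 + M\right)} = - 3 M \frac{2 g}{-3 + M} = - 3 \frac{2 M g}{-3 + M} = - \frac{6 M g}{-3 + M}$)
$W = i \sqrt{6}$ ($W = \sqrt{-6 + 0} = \sqrt{-6} = i \sqrt{6} \approx 2.4495 i$)
$\left(q{\left(6,2 + y \right)} + W\right)^{2} = \left(\left(-6\right) 6 \left(2 + 1\right) \frac{1}{-3 + 6} + i \sqrt{6}\right)^{2} = \left(\left(-6\right) 6 \cdot 3 \cdot \frac{1}{3} + i \sqrt{6}\right)^{2} = \left(-36 + i \sqrt{6}\right)^{2}$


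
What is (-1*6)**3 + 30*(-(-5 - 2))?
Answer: -6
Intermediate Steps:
(-1*6)**3 + 30*(-(-5 - 2)) = (-6)**3 + 30*(-1*(-7)) = -216 + 30*7 = -216 + 210 = -6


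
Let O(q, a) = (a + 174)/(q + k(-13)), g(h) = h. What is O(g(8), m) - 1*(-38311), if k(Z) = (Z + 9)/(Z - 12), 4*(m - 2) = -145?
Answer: 31275751/816 ≈ 38328.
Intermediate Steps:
m = -137/4 (m = 2 + (1/4)*(-145) = 2 - 145/4 = -137/4 ≈ -34.250)
k(Z) = (9 + Z)/(-12 + Z)
O(q, a) = (174 + a)/(4/25 + q) (O(q, a) = (a + 174)/(q + (9 - 13)/(-12 - 13)) = (174 + a)/(q - 4/(-25)) = (174 + a)/(q - 1/25*(-4)) = (174 + a)/(q + 4/25) = (174 + a)/(4/25 + q))
O(g(8), m) - 1*(-38311) = 25*(174 - 137/4)/(4 + 25*8) - 1*(-38311) = 25*(559/4)/(4 + 200) + 38311 = 25*(559/4)/204 + 38311 = 25*(1/204)*(559/4) + 38311 = 13975/816 + 38311 = 31275751/816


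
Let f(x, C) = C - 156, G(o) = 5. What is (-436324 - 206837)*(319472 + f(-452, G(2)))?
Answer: -205374813681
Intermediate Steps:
f(x, C) = -156 + C
(-436324 - 206837)*(319472 + f(-452, G(2))) = (-436324 - 206837)*(319472 + (-156 + 5)) = -643161*(319472 - 151) = -643161*319321 = -205374813681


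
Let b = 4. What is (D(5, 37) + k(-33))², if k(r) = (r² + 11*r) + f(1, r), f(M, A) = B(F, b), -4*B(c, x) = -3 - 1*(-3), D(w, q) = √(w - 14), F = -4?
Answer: 527067 + 4356*I ≈ 5.2707e+5 + 4356.0*I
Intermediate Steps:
D(w, q) = √(-14 + w)
B(c, x) = 0 (B(c, x) = -(-3 - 1*(-3))/4 = -(-3 + 3)/4 = -¼*0 = 0)
f(M, A) = 0
k(r) = r² + 11*r (k(r) = (r² + 11*r) + 0 = r² + 11*r)
(D(5, 37) + k(-33))² = (√(-14 + 5) - 33*(11 - 33))² = (√(-9) - 33*(-22))² = (3*I + 726)² = (726 + 3*I)²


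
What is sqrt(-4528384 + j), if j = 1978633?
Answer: I*sqrt(2549751) ≈ 1596.8*I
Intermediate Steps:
sqrt(-4528384 + j) = sqrt(-4528384 + 1978633) = sqrt(-2549751) = I*sqrt(2549751)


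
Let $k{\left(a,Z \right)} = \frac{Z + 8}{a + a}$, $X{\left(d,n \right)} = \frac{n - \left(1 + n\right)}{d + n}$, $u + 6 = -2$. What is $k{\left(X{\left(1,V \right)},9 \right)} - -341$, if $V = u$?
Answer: $\frac{801}{2} \approx 400.5$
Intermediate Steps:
$u = -8$ ($u = -6 - 2 = -8$)
$V = -8$
$X{\left(d,n \right)} = - \frac{1}{d + n}$
$k{\left(a,Z \right)} = \frac{8 + Z}{2 a}$
$k{\left(X{\left(1,V \right)},9 \right)} - -341 = \frac{8 + 9}{2 \left(- \frac{1}{1 - 8}\right)} - -341 = \frac{1}{2} \frac{1}{\left(-1\right) \frac{1}{-7}} \cdot 17 + 341 = \frac{1}{2} \frac{1}{\left(-1\right) \left(- \frac{1}{7}\right)} 17 + 341 = \frac{1}{2} \frac{1}{\frac{1}{7}} \cdot 17 + 341 = \frac{1}{2} \cdot 7 \cdot 17 + 341 = \frac{119}{2} + 341 = \frac{801}{2}$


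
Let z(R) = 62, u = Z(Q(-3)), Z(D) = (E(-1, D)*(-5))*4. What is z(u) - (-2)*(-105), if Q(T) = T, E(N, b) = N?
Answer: -148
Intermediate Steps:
Z(D) = 20 (Z(D) = -1*(-5)*4 = 5*4 = 20)
u = 20
z(u) - (-2)*(-105) = 62 - (-2)*(-105) = 62 - 1*210 = 62 - 210 = -148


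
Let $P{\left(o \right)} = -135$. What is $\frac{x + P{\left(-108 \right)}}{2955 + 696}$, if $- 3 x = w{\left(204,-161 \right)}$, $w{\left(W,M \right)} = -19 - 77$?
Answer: $- \frac{103}{3651} \approx -0.028211$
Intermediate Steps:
$w{\left(W,M \right)} = -96$
$x = 32$ ($x = \left(- \frac{1}{3}\right) \left(-96\right) = 32$)
$\frac{x + P{\left(-108 \right)}}{2955 + 696} = \frac{32 - 135}{2955 + 696} = - \frac{103}{3651}$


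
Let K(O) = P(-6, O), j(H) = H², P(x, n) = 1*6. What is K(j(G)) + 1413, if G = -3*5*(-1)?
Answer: 1419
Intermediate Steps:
P(x, n) = 6
G = 15 (G = -15*(-1) = 15)
K(O) = 6
K(j(G)) + 1413 = 6 + 1413 = 1419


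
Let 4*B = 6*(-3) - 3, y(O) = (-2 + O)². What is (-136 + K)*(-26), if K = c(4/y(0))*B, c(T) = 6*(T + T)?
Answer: 5174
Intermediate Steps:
B = -21/4 (B = (6*(-3) - 3)/4 = (-18 - 3)/4 = (¼)*(-21) = -21/4 ≈ -5.2500)
c(T) = 12*T (c(T) = 6*(2*T) = 12*T)
K = -63 (K = (12*(4/((-2 + 0)²)))*(-21/4) = (12*(4/((-2)²)))*(-21/4) = (12*(4/4))*(-21/4) = (12*(4*(¼)))*(-21/4) = (12*1)*(-21/4) = 12*(-21/4) = -63)
(-136 + K)*(-26) = (-136 - 63)*(-26) = -199*(-26) = 5174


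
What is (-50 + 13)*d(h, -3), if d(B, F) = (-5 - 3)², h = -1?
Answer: -2368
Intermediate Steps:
d(B, F) = 64 (d(B, F) = (-8)² = 64)
(-50 + 13)*d(h, -3) = (-50 + 13)*64 = -37*64 = -2368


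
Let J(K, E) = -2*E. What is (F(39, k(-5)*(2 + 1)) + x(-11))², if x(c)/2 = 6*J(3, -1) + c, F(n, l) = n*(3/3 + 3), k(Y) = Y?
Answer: 24964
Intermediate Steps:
F(n, l) = 4*n (F(n, l) = n*(3*(⅓) + 3) = n*(1 + 3) = n*4 = 4*n)
x(c) = 24 + 2*c (x(c) = 2*(6*(-2*(-1)) + c) = 2*(6*2 + c) = 2*(12 + c) = 24 + 2*c)
(F(39, k(-5)*(2 + 1)) + x(-11))² = (4*39 + (24 + 2*(-11)))² = (156 + (24 - 22))² = (156 + 2)² = 158² = 24964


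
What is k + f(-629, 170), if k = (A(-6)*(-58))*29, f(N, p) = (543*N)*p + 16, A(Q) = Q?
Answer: -58052882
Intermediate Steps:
f(N, p) = 16 + 543*N*p (f(N, p) = 543*N*p + 16 = 16 + 543*N*p)
k = 10092 (k = -6*(-58)*29 = 348*29 = 10092)
k + f(-629, 170) = 10092 + (16 + 543*(-629)*170) = 10092 + (16 - 58062990) = 10092 - 58062974 = -58052882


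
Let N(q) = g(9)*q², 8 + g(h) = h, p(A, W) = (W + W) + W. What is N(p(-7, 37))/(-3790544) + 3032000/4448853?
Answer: 11438115090187/16863573046032 ≈ 0.67827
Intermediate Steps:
p(A, W) = 3*W (p(A, W) = 2*W + W = 3*W)
g(h) = -8 + h
N(q) = q² (N(q) = (-8 + 9)*q² = 1*q² = q²)
N(p(-7, 37))/(-3790544) + 3032000/4448853 = (3*37)²/(-3790544) + 3032000/4448853 = 111²*(-1/3790544) + 3032000*(1/4448853) = 12321*(-1/3790544) + 3032000/4448853 = -12321/3790544 + 3032000/4448853 = 11438115090187/16863573046032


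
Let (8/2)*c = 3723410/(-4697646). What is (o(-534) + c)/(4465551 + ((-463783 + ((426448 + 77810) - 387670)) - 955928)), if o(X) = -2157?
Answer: -20267506549/29711934488976 ≈ -0.00068213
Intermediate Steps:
c = -1861705/9395292 (c = (3723410/(-4697646))/4 = (3723410*(-1/4697646))/4 = (1/4)*(-1861705/2348823) = -1861705/9395292 ≈ -0.19815)
(o(-534) + c)/(4465551 + ((-463783 + ((426448 + 77810) - 387670)) - 955928)) = (-2157 - 1861705/9395292)/(4465551 + ((-463783 + ((426448 + 77810) - 387670)) - 955928)) = -20267506549/(9395292*(4465551 + ((-463783 + (504258 - 387670)) - 955928))) = -20267506549/(9395292*(4465551 + ((-463783 + 116588) - 955928))) = -20267506549/(9395292*(4465551 + (-347195 - 955928))) = -20267506549/(9395292*(4465551 - 1303123)) = -20267506549/9395292/3162428 = -20267506549/9395292*1/3162428 = -20267506549/29711934488976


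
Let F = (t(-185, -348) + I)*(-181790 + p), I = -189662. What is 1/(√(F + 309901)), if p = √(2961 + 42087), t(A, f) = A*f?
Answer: (22775324681 - 250564*√11262)^(-½) ≈ 6.6301e-6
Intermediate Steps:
p = 2*√11262 (p = √45048 = 2*√11262 ≈ 212.25)
F = 22775014780 - 250564*√11262 (F = (-185*(-348) - 189662)*(-181790 + 2*√11262) = (64380 - 189662)*(-181790 + 2*√11262) = -125282*(-181790 + 2*√11262) = 22775014780 - 250564*√11262 ≈ 2.2748e+10)
1/(√(F + 309901)) = 1/(√((22775014780 - 250564*√11262) + 309901)) = 1/(√(22775324681 - 250564*√11262)) = (22775324681 - 250564*√11262)^(-½)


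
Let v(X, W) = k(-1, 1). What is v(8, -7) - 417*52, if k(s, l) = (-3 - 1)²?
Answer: -21668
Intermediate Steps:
k(s, l) = 16 (k(s, l) = (-4)² = 16)
v(X, W) = 16
v(8, -7) - 417*52 = 16 - 417*52 = 16 - 21684 = -21668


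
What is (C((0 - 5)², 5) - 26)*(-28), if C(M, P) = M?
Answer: 28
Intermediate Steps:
(C((0 - 5)², 5) - 26)*(-28) = ((0 - 5)² - 26)*(-28) = ((-5)² - 26)*(-28) = (25 - 26)*(-28) = -1*(-28) = 28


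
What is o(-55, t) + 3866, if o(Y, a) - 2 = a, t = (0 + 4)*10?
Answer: 3908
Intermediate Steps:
t = 40 (t = 4*10 = 40)
o(Y, a) = 2 + a
o(-55, t) + 3866 = (2 + 40) + 3866 = 42 + 3866 = 3908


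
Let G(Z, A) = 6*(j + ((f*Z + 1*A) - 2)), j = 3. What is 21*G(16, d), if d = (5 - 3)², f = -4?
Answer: -7434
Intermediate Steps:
d = 4 (d = 2² = 4)
G(Z, A) = 6 - 24*Z + 6*A (G(Z, A) = 6*(3 + ((-4*Z + 1*A) - 2)) = 6*(3 + ((-4*Z + A) - 2)) = 6*(3 + ((A - 4*Z) - 2)) = 6*(3 + (-2 + A - 4*Z)) = 6*(1 + A - 4*Z) = 6 - 24*Z + 6*A)
21*G(16, d) = 21*(6 - 24*16 + 6*4) = 21*(6 - 384 + 24) = 21*(-354) = -7434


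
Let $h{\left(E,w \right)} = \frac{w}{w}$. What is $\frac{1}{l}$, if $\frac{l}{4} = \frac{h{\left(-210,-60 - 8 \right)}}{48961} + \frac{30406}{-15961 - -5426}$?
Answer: $- \frac{515804135}{5954790524} \approx -0.08662$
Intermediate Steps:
$h{\left(E,w \right)} = 1$
$l = - \frac{5954790524}{515804135}$ ($l = 4 \left(1 \cdot \frac{1}{48961} + \frac{30406}{-15961 - -5426}\right) = 4 \left(1 \cdot \frac{1}{48961} + \frac{30406}{-15961 + 5426}\right) = 4 \left(\frac{1}{48961} + \frac{30406}{-10535}\right) = 4 \left(\frac{1}{48961} + 30406 \left(- \frac{1}{10535}\right)\right) = 4 \left(\frac{1}{48961} - \frac{30406}{10535}\right) = 4 \left(- \frac{1488697631}{515804135}\right) = - \frac{5954790524}{515804135} \approx -11.545$)
$\frac{1}{l} = \frac{1}{- \frac{5954790524}{515804135}} = - \frac{515804135}{5954790524}$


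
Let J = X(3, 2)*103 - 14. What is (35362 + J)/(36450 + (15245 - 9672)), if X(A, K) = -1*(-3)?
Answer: 35657/42023 ≈ 0.84851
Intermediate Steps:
X(A, K) = 3
J = 295 (J = 3*103 - 14 = 309 - 14 = 295)
(35362 + J)/(36450 + (15245 - 9672)) = (35362 + 295)/(36450 + (15245 - 9672)) = 35657/(36450 + 5573) = 35657/42023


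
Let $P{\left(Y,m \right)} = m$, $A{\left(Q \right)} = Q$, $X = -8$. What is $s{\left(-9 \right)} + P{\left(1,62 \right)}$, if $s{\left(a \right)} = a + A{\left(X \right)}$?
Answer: $45$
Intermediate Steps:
$s{\left(a \right)} = -8 + a$ ($s{\left(a \right)} = a - 8 = -8 + a$)
$s{\left(-9 \right)} + P{\left(1,62 \right)} = \left(-8 - 9\right) + 62 = -17 + 62 = 45$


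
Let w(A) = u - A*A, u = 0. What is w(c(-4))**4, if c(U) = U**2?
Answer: 4294967296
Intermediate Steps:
w(A) = -A**2 (w(A) = 0 - A*A = 0 - A**2 = -A**2)
w(c(-4))**4 = (-((-4)**2)**2)**4 = (-1*16**2)**4 = (-1*256)**4 = (-256)**4 = 4294967296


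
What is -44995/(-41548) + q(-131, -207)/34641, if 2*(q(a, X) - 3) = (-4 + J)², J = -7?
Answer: 1561310093/1439264268 ≈ 1.0848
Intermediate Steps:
q(a, X) = 127/2 (q(a, X) = 3 + (-4 - 7)²/2 = 3 + (½)*(-11)² = 3 + (½)*121 = 3 + 121/2 = 127/2)
-44995/(-41548) + q(-131, -207)/34641 = -44995/(-41548) + (127/2)/34641 = -44995*(-1/41548) + (127/2)*(1/34641) = 44995/41548 + 127/69282 = 1561310093/1439264268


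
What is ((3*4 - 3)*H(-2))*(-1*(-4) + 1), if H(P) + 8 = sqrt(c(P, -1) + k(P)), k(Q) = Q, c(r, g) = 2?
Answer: -360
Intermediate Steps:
H(P) = -8 + sqrt(2 + P)
((3*4 - 3)*H(-2))*(-1*(-4) + 1) = ((3*4 - 3)*(-8 + sqrt(2 - 2)))*(-1*(-4) + 1) = ((12 - 3)*(-8 + sqrt(0)))*(4 + 1) = (9*(-8 + 0))*5 = (9*(-8))*5 = -72*5 = -360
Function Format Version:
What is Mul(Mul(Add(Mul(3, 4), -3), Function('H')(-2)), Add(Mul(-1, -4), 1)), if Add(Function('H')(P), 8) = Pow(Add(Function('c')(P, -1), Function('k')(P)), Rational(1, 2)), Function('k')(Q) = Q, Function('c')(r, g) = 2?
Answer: -360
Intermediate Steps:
Function('H')(P) = Add(-8, Pow(Add(2, P), Rational(1, 2)))
Mul(Mul(Add(Mul(3, 4), -3), Function('H')(-2)), Add(Mul(-1, -4), 1)) = Mul(Mul(Add(Mul(3, 4), -3), Add(-8, Pow(Add(2, -2), Rational(1, 2)))), Add(Mul(-1, -4), 1)) = Mul(Mul(Add(12, -3), Add(-8, Pow(0, Rational(1, 2)))), Add(4, 1)) = Mul(Mul(9, Add(-8, 0)), 5) = Mul(Mul(9, -8), 5) = Mul(-72, 5) = -360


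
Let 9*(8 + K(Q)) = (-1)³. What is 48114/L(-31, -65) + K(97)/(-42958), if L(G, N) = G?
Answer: -18601928645/11985282 ≈ -1552.1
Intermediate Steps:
K(Q) = -73/9 (K(Q) = -8 + (⅑)*(-1)³ = -8 + (⅑)*(-1) = -8 - ⅑ = -73/9)
48114/L(-31, -65) + K(97)/(-42958) = 48114/(-31) - 73/9/(-42958) = 48114*(-1/31) - 73/9*(-1/42958) = -48114/31 + 73/386622 = -18601928645/11985282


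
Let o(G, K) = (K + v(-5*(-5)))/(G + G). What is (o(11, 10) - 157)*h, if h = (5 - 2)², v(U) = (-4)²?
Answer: -15426/11 ≈ -1402.4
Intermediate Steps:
v(U) = 16
o(G, K) = (16 + K)/(2*G) (o(G, K) = (K + 16)/(G + G) = (16 + K)/((2*G)) = (16 + K)*(1/(2*G)) = (16 + K)/(2*G))
h = 9 (h = 3² = 9)
(o(11, 10) - 157)*h = ((½)*(16 + 10)/11 - 157)*9 = ((½)*(1/11)*26 - 157)*9 = (13/11 - 157)*9 = -1714/11*9 = -15426/11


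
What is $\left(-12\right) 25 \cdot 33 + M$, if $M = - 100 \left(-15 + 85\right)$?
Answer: $-16900$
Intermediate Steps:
$M = -7000$ ($M = \left(-100\right) 70 = -7000$)
$\left(-12\right) 25 \cdot 33 + M = \left(-12\right) 25 \cdot 33 - 7000 = \left(-300\right) 33 - 7000 = -9900 - 7000 = -16900$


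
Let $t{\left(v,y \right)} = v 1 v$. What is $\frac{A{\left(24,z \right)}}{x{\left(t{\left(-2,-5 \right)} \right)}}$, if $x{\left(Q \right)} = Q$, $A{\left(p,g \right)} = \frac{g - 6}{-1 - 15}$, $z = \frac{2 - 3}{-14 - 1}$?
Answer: $\frac{89}{960} \approx 0.092708$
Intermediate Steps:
$z = \frac{1}{15}$ ($z = - \frac{1}{-15} = \left(-1\right) \left(- \frac{1}{15}\right) = \frac{1}{15} \approx 0.066667$)
$t{\left(v,y \right)} = v^{2}$ ($t{\left(v,y \right)} = v v = v^{2}$)
$A{\left(p,g \right)} = \frac{3}{8} - \frac{g}{16}$ ($A{\left(p,g \right)} = \frac{-6 + g}{-16} = \left(-6 + g\right) \left(- \frac{1}{16}\right) = \frac{3}{8} - \frac{g}{16}$)
$\frac{A{\left(24,z \right)}}{x{\left(t{\left(-2,-5 \right)} \right)}} = \frac{\frac{3}{8} - \frac{1}{240}}{\left(-2\right)^{2}} = \frac{\frac{3}{8} - \frac{1}{240}}{4} = \frac{89}{240} \cdot \frac{1}{4} = \frac{89}{960}$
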